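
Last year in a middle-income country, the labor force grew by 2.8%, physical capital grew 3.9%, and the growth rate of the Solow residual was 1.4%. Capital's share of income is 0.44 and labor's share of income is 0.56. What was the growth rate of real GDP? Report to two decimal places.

4.68%

Labor's share = 1 − 0.44 = 0.56.
Physical capital: 0.44 × 3.9 = 1.716 pp.
The labor force: 0.56 × 2.8 = 1.568 pp.
Output growth = 1.4 + 3.284 = 4.684%.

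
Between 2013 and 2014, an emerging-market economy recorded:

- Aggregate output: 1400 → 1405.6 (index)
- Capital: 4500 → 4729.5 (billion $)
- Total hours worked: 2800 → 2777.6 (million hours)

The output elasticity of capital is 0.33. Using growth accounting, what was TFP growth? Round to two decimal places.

Aggregate output growth = (1405.6 − 1400) / 1400 = 0.4%.
Capital growth = (4729.5 − 4500) / 4500 = 5.1%.
Total hours worked growth = (2777.6 − 2800) / 2800 = -0.8%.
Labor's share = 1 − 0.33 = 0.67.
Capital: 0.33 × 5.1 = 1.683 pp.
Total hours worked: 0.67 × (-0.8) = -0.536 pp.
TFP growth = 0.4 − 1.147 = -0.747%.

-0.75%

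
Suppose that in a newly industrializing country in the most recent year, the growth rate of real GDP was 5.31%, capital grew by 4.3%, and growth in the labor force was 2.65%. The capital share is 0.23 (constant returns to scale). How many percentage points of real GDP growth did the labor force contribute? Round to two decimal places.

2.04 percentage points

Labor's share = 1 − 0.23 = 0.77.
Contribution = share × growth = 0.77 × 2.65 = 2.0405 pp.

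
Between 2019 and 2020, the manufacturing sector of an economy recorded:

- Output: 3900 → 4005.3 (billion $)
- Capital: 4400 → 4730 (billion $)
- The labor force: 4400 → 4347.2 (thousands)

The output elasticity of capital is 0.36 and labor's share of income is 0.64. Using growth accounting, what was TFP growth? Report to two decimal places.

Output growth = (4005.3 − 3900) / 3900 = 2.7%.
Capital growth = (4730 − 4400) / 4400 = 7.5%.
The labor force growth = (4347.2 − 4400) / 4400 = -1.2%.
Labor's share = 1 − 0.36 = 0.64.
Capital: 0.36 × 7.5 = 2.7 pp.
The labor force: 0.64 × (-1.2) = -0.768 pp.
TFP growth = 2.7 − 1.932 = 0.768%.

0.77%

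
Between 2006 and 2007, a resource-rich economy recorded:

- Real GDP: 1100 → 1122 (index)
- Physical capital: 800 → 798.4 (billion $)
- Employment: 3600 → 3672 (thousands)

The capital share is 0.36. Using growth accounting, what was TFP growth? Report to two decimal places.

Real GDP growth = (1122 − 1100) / 1100 = 2%.
Physical capital growth = (798.4 − 800) / 800 = -0.2%.
Employment growth = (3672 − 3600) / 3600 = 2%.
Labor's share = 1 − 0.36 = 0.64.
Physical capital: 0.36 × (-0.2) = -0.072 pp.
Employment: 0.64 × 2 = 1.28 pp.
TFP growth = 2 − 1.208 = 0.792%.

0.79%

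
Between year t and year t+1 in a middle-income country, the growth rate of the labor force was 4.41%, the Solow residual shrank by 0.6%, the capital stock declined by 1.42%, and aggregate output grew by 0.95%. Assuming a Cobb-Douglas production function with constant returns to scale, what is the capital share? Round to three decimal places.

The capital share is 0.491.

gY = gA + α·gK + (1−α)·gL, so gY − gA − gL = α(gK − gL).
0.95 + 0.6 − 4.41 = α × (-1.42 − 4.41).
-2.86 = -5.83 α, so α = 0.49057.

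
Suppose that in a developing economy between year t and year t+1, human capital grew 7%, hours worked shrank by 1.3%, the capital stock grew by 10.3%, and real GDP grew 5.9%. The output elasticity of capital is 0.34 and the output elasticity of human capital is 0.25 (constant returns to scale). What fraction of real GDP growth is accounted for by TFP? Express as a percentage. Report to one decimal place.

Labor's share = 1 − 0.34 − 0.25 = 0.41.
The capital stock: 0.34 × 10.3 = 3.502 pp.
Human capital: 0.25 × 7 = 1.75 pp.
Hours worked: 0.41 × (-1.3) = -0.533 pp.
TFP growth = 5.9 − 4.719 = 1.181%.
TFP share of growth = 1.181 / 5.9 × 100 = 20.017%.

TFP accounted for 20.0% of growth.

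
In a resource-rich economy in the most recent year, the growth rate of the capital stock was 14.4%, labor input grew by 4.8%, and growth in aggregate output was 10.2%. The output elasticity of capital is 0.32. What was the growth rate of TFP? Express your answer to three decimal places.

2.328%

Labor's share = 1 − 0.32 = 0.68.
The capital stock: 0.32 × 14.4 = 4.608 pp.
Labor input: 0.68 × 4.8 = 3.264 pp.
TFP growth = 10.2 − 7.872 = 2.328%.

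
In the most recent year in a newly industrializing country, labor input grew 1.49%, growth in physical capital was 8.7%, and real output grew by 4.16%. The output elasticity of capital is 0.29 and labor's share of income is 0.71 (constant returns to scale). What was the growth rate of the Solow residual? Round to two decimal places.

Labor's share = 1 − 0.29 = 0.71.
Physical capital: 0.29 × 8.7 = 2.523 pp.
Labor input: 0.71 × 1.49 = 1.0579 pp.
TFP growth = 4.16 − 3.5809 = 0.5791%.

The Solow residual grew 0.58%.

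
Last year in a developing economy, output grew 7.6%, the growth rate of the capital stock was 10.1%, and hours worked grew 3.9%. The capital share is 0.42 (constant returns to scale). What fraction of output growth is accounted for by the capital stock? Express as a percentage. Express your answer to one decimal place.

55.8%

The capital stock contributed 0.42 × 10.1 = 4.242 pp.
Share of growth = 4.242 / 7.6 × 100 = 55.816%.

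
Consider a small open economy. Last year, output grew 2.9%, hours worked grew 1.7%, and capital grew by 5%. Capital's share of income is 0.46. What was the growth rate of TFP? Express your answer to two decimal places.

Labor's share = 1 − 0.46 = 0.54.
Capital: 0.46 × 5 = 2.3 pp.
Hours worked: 0.54 × 1.7 = 0.918 pp.
TFP growth = 2.9 − 3.218 = -0.318%.

-0.32%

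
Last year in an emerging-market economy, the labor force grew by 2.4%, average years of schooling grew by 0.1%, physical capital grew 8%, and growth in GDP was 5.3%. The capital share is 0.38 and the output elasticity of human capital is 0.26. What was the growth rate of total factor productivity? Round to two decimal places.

Labor's share = 1 − 0.38 − 0.26 = 0.36.
Physical capital: 0.38 × 8 = 3.04 pp.
Average years of schooling: 0.26 × 0.1 = 0.026 pp.
The labor force: 0.36 × 2.4 = 0.864 pp.
TFP growth = 5.3 − 3.93 = 1.37%.

Total factor productivity growth was 1.37%.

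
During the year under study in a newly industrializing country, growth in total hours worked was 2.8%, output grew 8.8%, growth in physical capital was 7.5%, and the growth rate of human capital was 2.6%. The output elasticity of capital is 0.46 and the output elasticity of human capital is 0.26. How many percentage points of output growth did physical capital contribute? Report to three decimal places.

3.450 percentage points

Contribution = share × growth = 0.46 × 7.5 = 3.45 pp.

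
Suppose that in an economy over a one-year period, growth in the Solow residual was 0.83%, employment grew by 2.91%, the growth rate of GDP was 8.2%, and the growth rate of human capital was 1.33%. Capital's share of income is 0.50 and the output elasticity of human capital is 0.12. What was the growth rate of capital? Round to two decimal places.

Capital growth was 12.21%.

Labor's share = 1 − 0.5 − 0.12 = 0.38.
gY = gA + 0.12×1.33 + 0.38×2.91 + 0.5×g.
0.5×g = 8.2 − 0.83 − 1.2654 = 6.1046.
g = 6.1046 / 0.5 = 12.2092%.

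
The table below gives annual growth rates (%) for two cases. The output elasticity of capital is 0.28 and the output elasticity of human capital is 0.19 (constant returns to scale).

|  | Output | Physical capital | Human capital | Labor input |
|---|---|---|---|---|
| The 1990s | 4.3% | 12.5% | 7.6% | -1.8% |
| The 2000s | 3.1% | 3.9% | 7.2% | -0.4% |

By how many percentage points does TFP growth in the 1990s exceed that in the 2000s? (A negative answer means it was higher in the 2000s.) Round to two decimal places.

Labor's share = 1 − 0.28 − 0.19 = 0.53.
The 1990s: TFP = 4.3 − 3.5 − 1.444 + 0.954 = 0.31%.
The 2000s: TFP = 3.1 − 1.092 − 1.368 + 0.212 = 0.852%.
Difference = 0.31 − (0.852) = -0.542 pp.

-0.54 percentage points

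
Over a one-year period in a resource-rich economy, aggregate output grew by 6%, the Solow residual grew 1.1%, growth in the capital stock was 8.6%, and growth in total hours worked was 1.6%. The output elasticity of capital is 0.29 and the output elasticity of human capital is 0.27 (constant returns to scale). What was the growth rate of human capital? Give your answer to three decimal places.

Labor's share = 1 − 0.29 − 0.27 = 0.44.
gY = gA + 0.29×8.6 + 0.44×1.6 + 0.27×g.
0.27×g = 6 − 1.1 − 3.198 = 1.702.
g = 1.702 / 0.27 = 6.3037%.

Human capital grew 6.304%.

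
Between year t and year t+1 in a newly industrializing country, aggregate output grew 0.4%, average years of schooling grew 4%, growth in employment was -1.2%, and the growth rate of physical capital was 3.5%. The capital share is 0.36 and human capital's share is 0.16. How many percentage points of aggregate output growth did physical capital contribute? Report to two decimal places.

1.26 percentage points

Contribution = share × growth = 0.36 × 3.5 = 1.26 pp.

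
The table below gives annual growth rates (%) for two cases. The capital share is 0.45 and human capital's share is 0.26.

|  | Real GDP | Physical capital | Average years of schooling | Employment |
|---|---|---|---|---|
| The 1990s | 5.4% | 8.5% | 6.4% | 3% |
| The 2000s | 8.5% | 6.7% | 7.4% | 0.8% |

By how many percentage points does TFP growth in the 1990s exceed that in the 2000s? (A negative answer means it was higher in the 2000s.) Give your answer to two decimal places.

-4.29 percentage points

Labor's share = 1 − 0.45 − 0.26 = 0.29.
The 1990s: TFP = 5.4 − 3.825 − 1.664 − 0.87 = -0.959%.
The 2000s: TFP = 8.5 − 3.015 − 1.924 − 0.232 = 3.329%.
Difference = -0.959 − (3.329) = -4.288 pp.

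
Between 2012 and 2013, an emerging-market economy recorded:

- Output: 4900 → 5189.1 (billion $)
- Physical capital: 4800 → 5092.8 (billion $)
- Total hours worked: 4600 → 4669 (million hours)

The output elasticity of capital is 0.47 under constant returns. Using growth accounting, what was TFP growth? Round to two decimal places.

Output growth = (5189.1 − 4900) / 4900 = 5.9%.
Physical capital growth = (5092.8 − 4800) / 4800 = 6.1%.
Total hours worked growth = (4669 − 4600) / 4600 = 1.5%.
Labor's share = 1 − 0.47 = 0.53.
Physical capital: 0.47 × 6.1 = 2.867 pp.
Total hours worked: 0.53 × 1.5 = 0.795 pp.
TFP growth = 5.9 − 3.662 = 2.238%.

2.24%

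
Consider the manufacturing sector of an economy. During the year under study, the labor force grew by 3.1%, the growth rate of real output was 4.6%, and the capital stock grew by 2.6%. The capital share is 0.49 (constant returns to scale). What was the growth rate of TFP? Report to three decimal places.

1.745%

Labor's share = 1 − 0.49 = 0.51.
The capital stock: 0.49 × 2.6 = 1.274 pp.
The labor force: 0.51 × 3.1 = 1.581 pp.
TFP growth = 4.6 − 2.855 = 1.745%.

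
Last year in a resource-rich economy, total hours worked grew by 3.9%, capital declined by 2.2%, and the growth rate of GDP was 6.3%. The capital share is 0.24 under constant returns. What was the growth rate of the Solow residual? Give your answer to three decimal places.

3.864%

Labor's share = 1 − 0.24 = 0.76.
Capital: 0.24 × (-2.2) = -0.528 pp.
Total hours worked: 0.76 × 3.9 = 2.964 pp.
TFP growth = 6.3 − 2.436 = 3.864%.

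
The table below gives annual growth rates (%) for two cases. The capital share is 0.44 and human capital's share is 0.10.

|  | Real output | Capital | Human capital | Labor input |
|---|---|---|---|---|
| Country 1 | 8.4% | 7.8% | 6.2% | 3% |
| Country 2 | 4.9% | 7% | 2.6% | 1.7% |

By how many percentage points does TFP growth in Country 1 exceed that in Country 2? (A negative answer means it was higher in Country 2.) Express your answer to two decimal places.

2.19 percentage points

Labor's share = 1 − 0.44 − 0.1 = 0.46.
Country 1: TFP = 8.4 − 3.432 − 0.62 − 1.38 = 2.968%.
Country 2: TFP = 4.9 − 3.08 − 0.26 − 0.782 = 0.778%.
Difference = 2.968 − (0.778) = 2.19 pp.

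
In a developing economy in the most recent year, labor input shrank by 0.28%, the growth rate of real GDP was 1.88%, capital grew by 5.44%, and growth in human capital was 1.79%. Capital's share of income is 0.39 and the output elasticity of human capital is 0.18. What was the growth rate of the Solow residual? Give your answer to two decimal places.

Labor's share = 1 − 0.39 − 0.18 = 0.43.
Capital: 0.39 × 5.44 = 2.1216 pp.
Human capital: 0.18 × 1.79 = 0.3222 pp.
Labor input: 0.43 × (-0.28) = -0.1204 pp.
TFP growth = 1.88 − 2.3234 = -0.4434%.

-0.44%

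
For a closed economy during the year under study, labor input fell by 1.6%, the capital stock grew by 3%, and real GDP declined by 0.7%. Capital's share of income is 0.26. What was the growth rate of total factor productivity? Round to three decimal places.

-0.296%

Labor's share = 1 − 0.26 = 0.74.
The capital stock: 0.26 × 3 = 0.78 pp.
Labor input: 0.74 × (-1.6) = -1.184 pp.
TFP growth = -0.7 + 0.404 = -0.296%.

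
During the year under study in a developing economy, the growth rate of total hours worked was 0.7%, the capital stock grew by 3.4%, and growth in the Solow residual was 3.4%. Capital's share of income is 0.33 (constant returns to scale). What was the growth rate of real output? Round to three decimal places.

Labor's share = 1 − 0.33 = 0.67.
The capital stock: 0.33 × 3.4 = 1.122 pp.
Total hours worked: 0.67 × 0.7 = 0.469 pp.
Output growth = 3.4 + 1.591 = 4.991%.

Real output grew 4.991%.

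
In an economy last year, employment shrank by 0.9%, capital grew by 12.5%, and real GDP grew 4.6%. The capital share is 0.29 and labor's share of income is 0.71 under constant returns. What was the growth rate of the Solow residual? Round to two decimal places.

1.61%

Labor's share = 1 − 0.29 = 0.71.
Capital: 0.29 × 12.5 = 3.625 pp.
Employment: 0.71 × (-0.9) = -0.639 pp.
TFP growth = 4.6 − 2.986 = 1.614%.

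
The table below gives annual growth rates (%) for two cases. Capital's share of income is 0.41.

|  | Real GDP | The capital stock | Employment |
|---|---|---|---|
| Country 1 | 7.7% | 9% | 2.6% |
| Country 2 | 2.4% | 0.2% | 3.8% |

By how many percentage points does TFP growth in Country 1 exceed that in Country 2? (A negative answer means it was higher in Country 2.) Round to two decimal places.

Labor's share = 1 − 0.41 = 0.59.
Country 1: TFP = 7.7 − 3.69 − 1.534 = 2.476%.
Country 2: TFP = 2.4 − 0.082 − 2.242 = 0.076%.
Difference = 2.476 − (0.076) = 2.4 pp.

2.40 percentage points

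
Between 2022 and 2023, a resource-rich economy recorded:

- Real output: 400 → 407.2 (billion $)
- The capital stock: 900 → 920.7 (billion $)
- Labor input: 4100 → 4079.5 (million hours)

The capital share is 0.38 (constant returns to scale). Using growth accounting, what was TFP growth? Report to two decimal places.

TFP grew 1.24%.

Real output growth = (407.2 − 400) / 400 = 1.8%.
The capital stock growth = (920.7 − 900) / 900 = 2.3%.
Labor input growth = (4079.5 − 4100) / 4100 = -0.5%.
Labor's share = 1 − 0.38 = 0.62.
The capital stock: 0.38 × 2.3 = 0.874 pp.
Labor input: 0.62 × (-0.5) = -0.31 pp.
TFP growth = 1.8 − 0.564 = 1.236%.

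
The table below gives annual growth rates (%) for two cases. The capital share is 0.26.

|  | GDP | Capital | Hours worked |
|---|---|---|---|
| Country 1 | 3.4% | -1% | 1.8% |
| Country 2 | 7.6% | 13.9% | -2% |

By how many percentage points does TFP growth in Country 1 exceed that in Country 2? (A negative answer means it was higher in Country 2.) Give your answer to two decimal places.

Labor's share = 1 − 0.26 = 0.74.
Country 1: TFP = 3.4 + 0.26 − 1.332 = 2.328%.
Country 2: TFP = 7.6 − 3.614 + 1.48 = 5.466%.
Difference = 2.328 − (5.466) = -3.138 pp.

-3.14 percentage points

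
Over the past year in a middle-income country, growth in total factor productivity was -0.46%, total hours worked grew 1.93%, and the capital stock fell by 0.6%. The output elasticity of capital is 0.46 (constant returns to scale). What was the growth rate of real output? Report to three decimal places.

Real output growth was 0.306%.

Labor's share = 1 − 0.46 = 0.54.
The capital stock: 0.46 × (-0.6) = -0.276 pp.
Total hours worked: 0.54 × 1.93 = 1.0422 pp.
Output growth = -0.46 + 0.7662 = 0.3062%.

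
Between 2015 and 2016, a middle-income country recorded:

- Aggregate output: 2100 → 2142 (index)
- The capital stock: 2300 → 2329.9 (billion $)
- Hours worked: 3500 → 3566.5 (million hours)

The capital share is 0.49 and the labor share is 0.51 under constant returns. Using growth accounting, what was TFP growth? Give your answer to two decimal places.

Aggregate output growth = (2142 − 2100) / 2100 = 2%.
The capital stock growth = (2329.9 − 2300) / 2300 = 1.3%.
Hours worked growth = (3566.5 − 3500) / 3500 = 1.9%.
Labor's share = 1 − 0.49 = 0.51.
The capital stock: 0.49 × 1.3 = 0.637 pp.
Hours worked: 0.51 × 1.9 = 0.969 pp.
TFP growth = 2 − 1.606 = 0.394%.

0.39%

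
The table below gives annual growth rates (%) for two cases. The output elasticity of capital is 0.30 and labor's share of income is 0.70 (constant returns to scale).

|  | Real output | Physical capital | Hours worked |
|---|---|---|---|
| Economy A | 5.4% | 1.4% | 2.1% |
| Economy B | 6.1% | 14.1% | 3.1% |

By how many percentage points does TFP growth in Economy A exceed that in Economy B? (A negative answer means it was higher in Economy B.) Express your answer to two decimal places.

3.81 percentage points

Labor's share = 1 − 0.3 = 0.7.
Economy A: TFP = 5.4 − 0.42 − 1.47 = 3.51%.
Economy B: TFP = 6.1 − 4.23 − 2.17 = -0.3%.
Difference = 3.51 − (-0.3) = 3.81 pp.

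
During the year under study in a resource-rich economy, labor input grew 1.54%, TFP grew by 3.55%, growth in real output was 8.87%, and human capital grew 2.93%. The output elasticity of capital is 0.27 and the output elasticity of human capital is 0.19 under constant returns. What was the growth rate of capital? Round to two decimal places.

14.56%

Labor's share = 1 − 0.27 − 0.19 = 0.54.
gY = gA + 0.19×2.93 + 0.54×1.54 + 0.27×g.
0.27×g = 8.87 − 3.55 − 1.3883 = 3.9317.
g = 3.9317 / 0.27 = 14.5619%.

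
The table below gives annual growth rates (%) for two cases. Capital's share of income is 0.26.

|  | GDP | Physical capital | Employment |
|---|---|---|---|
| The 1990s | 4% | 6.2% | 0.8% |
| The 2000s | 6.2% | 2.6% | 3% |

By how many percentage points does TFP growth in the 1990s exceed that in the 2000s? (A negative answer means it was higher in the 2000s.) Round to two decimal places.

Labor's share = 1 − 0.26 = 0.74.
The 1990s: TFP = 4 − 1.612 − 0.592 = 1.796%.
The 2000s: TFP = 6.2 − 0.676 − 2.22 = 3.304%.
Difference = 1.796 − (3.304) = -1.508 pp.

-1.51 percentage points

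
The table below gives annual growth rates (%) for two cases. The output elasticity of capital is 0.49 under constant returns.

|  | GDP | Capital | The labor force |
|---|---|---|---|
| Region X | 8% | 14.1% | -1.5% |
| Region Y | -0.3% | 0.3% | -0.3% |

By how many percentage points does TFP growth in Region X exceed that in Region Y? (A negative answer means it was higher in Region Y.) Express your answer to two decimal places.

Labor's share = 1 − 0.49 = 0.51.
Region X: TFP = 8 − 6.909 + 0.765 = 1.856%.
Region Y: TFP = -0.3 − 0.147 + 0.153 = -0.294%.
Difference = 1.856 − (-0.294) = 2.15 pp.

2.15 percentage points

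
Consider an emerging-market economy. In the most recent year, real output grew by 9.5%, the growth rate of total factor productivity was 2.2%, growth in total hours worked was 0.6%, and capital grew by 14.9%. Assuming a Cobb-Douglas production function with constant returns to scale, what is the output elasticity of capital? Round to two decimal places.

0.47

gY = gA + α·gK + (1−α)·gL, so gY − gA − gL = α(gK − gL).
9.5 − 2.2 − 0.6 = α × (14.9 − 0.6).
6.7 = 14.3 α, so α = 0.4685.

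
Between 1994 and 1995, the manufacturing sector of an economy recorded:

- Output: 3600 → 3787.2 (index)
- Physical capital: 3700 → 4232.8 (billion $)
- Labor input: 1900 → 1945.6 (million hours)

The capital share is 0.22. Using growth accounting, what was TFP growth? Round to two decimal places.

Output growth = (3787.2 − 3600) / 3600 = 5.2%.
Physical capital growth = (4232.8 − 3700) / 3700 = 14.4%.
Labor input growth = (1945.6 − 1900) / 1900 = 2.4%.
Labor's share = 1 − 0.22 = 0.78.
Physical capital: 0.22 × 14.4 = 3.168 pp.
Labor input: 0.78 × 2.4 = 1.872 pp.
TFP growth = 5.2 − 5.04 = 0.16%.

TFP growth was 0.16%.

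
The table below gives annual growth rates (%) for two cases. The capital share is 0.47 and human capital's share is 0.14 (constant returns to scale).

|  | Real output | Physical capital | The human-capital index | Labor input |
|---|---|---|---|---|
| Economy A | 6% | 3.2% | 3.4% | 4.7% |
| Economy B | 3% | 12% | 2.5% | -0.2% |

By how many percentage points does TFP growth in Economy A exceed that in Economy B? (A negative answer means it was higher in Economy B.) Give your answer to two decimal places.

Labor's share = 1 − 0.47 − 0.14 = 0.39.
Economy A: TFP = 6 − 1.504 − 0.476 − 1.833 = 2.187%.
Economy B: TFP = 3 − 5.64 − 0.35 + 0.078 = -2.912%.
Difference = 2.187 − (-2.912) = 5.099 pp.

5.10 percentage points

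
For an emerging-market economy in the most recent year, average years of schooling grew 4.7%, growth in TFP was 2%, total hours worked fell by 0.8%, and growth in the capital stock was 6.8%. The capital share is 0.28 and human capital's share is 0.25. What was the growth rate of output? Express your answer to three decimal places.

Labor's share = 1 − 0.28 − 0.25 = 0.47.
The capital stock: 0.28 × 6.8 = 1.904 pp.
Average years of schooling: 0.25 × 4.7 = 1.175 pp.
Total hours worked: 0.47 × (-0.8) = -0.376 pp.
Output growth = 2 + 2.703 = 4.703%.

4.703%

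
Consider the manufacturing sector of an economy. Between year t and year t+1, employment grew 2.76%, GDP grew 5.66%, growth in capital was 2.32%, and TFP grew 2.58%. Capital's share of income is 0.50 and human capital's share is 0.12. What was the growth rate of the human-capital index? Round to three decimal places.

The human-capital index growth was 7.260%.

Labor's share = 1 − 0.5 − 0.12 = 0.38.
gY = gA + 0.5×2.32 + 0.38×2.76 + 0.12×g.
0.12×g = 5.66 − 2.58 − 2.2088 = 0.8712.
g = 0.8712 / 0.12 = 7.26%.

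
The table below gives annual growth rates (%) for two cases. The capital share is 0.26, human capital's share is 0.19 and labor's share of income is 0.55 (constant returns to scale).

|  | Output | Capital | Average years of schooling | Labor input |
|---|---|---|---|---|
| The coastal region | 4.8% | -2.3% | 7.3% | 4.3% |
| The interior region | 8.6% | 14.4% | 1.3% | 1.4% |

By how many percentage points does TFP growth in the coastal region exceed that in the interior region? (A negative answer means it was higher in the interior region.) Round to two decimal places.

-2.19 percentage points

Labor's share = 1 − 0.26 − 0.19 = 0.55.
The coastal region: TFP = 4.8 + 0.598 − 1.387 − 2.365 = 1.646%.
The interior region: TFP = 8.6 − 3.744 − 0.247 − 0.77 = 3.839%.
Difference = 1.646 − (3.839) = -2.193 pp.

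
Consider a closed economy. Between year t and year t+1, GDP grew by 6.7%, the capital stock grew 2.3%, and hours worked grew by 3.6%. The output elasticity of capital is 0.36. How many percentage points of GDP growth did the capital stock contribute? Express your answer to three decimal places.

Contribution = share × growth = 0.36 × 2.3 = 0.828 pp.

0.828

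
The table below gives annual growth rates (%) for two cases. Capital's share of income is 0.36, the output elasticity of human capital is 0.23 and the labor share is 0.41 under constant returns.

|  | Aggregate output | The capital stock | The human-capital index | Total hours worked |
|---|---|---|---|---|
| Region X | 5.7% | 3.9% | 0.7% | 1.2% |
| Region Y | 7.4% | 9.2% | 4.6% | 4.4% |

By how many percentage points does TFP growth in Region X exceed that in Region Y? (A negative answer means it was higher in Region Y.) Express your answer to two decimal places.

2.42 percentage points

Labor's share = 1 − 0.36 − 0.23 = 0.41.
Region X: TFP = 5.7 − 1.404 − 0.161 − 0.492 = 3.643%.
Region Y: TFP = 7.4 − 3.312 − 1.058 − 1.804 = 1.226%.
Difference = 3.643 − (1.226) = 2.417 pp.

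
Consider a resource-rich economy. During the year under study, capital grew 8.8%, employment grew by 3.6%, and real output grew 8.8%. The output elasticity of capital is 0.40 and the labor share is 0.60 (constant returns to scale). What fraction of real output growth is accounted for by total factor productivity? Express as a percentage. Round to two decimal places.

Labor's share = 1 − 0.4 = 0.6.
Capital: 0.4 × 8.8 = 3.52 pp.
Employment: 0.6 × 3.6 = 2.16 pp.
TFP growth = 8.8 − 5.68 = 3.12%.
TFP share of growth = 3.12 / 8.8 × 100 = 35.4545%.

Total factor productivity accounted for 35.45% of growth.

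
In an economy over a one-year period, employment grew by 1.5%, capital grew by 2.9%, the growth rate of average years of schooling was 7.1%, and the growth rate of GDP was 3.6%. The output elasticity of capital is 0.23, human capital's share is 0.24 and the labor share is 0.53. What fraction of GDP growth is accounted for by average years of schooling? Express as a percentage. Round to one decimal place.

Average years of schooling accounted for 47.3% of growth.

Average years of schooling contributed 0.24 × 7.1 = 1.704 pp.
Share of growth = 1.704 / 3.6 × 100 = 47.333%.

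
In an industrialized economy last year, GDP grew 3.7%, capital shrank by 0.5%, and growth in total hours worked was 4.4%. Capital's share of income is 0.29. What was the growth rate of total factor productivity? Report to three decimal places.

0.721%

Labor's share = 1 − 0.29 = 0.71.
Capital: 0.29 × (-0.5) = -0.145 pp.
Total hours worked: 0.71 × 4.4 = 3.124 pp.
TFP growth = 3.7 − 2.979 = 0.721%.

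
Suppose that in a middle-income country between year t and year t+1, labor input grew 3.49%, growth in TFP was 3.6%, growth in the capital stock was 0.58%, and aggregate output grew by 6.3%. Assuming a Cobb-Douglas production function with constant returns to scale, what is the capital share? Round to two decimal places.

0.27

gY = gA + α·gK + (1−α)·gL, so gY − gA − gL = α(gK − gL).
6.3 − 3.6 − 3.49 = α × (0.58 − 3.49).
-0.79 = -2.91 α, so α = 0.2715.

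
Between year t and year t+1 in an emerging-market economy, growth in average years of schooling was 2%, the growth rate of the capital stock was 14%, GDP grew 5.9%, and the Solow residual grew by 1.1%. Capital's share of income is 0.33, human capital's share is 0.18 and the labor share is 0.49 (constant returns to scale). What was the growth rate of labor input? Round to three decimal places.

-0.367%

Labor's share = 1 − 0.33 − 0.18 = 0.49.
gY = gA + 0.33×14 + 0.18×2 + 0.49×g.
0.49×g = 5.9 − 1.1 − 4.98 = -0.18.
g = -0.18 / 0.49 = -0.36735%.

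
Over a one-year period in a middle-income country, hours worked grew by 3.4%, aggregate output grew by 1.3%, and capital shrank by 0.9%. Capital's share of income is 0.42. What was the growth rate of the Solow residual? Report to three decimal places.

Labor's share = 1 − 0.42 = 0.58.
Capital: 0.42 × (-0.9) = -0.378 pp.
Hours worked: 0.58 × 3.4 = 1.972 pp.
TFP growth = 1.3 − 1.594 = -0.294%.

-0.294%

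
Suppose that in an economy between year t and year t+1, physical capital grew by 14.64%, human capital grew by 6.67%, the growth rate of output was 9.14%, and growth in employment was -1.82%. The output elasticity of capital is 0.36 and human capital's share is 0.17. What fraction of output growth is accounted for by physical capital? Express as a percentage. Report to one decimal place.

Physical capital contributed 0.36 × 14.64 = 5.2704 pp.
Share of growth = 5.2704 / 9.14 × 100 = 57.663%.

57.7%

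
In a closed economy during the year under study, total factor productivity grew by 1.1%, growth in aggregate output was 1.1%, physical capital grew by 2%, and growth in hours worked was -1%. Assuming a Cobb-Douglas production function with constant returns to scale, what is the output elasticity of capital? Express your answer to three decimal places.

The output elasticity of capital is 0.333.

gY = gA + α·gK + (1−α)·gL, so gY − gA − gL = α(gK − gL).
1.1 − 1.1 + 1 = α × (2 − (-1)).
1 = 3 α, so α = 0.33333.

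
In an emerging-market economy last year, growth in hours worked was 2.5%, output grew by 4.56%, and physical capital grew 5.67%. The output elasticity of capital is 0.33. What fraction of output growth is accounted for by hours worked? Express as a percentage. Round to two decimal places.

36.73%

Labor's share = 1 − 0.33 = 0.67.
Hours worked contributed 0.67 × 2.5 = 1.675 pp.
Share of growth = 1.675 / 4.56 × 100 = 36.7325%.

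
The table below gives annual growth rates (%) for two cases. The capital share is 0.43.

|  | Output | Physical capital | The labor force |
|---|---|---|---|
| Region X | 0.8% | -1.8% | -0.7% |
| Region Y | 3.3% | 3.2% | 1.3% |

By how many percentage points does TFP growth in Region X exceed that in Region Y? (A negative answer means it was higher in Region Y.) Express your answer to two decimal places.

Labor's share = 1 − 0.43 = 0.57.
Region X: TFP = 0.8 + 0.774 + 0.399 = 1.973%.
Region Y: TFP = 3.3 − 1.376 − 0.741 = 1.183%.
Difference = 1.973 − (1.183) = 0.79 pp.

0.79 percentage points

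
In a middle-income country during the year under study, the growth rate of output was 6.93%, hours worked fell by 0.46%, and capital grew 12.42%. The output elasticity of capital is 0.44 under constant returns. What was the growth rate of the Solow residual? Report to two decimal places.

The Solow residual growth was 1.72%.

Labor's share = 1 − 0.44 = 0.56.
Capital: 0.44 × 12.42 = 5.4648 pp.
Hours worked: 0.56 × (-0.46) = -0.2576 pp.
TFP growth = 6.93 − 5.2072 = 1.7228%.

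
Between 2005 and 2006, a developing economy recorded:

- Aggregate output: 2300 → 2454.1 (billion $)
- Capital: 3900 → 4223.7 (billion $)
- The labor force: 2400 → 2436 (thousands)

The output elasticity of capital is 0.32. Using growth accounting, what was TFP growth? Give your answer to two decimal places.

Aggregate output growth = (2454.1 − 2300) / 2300 = 6.7%.
Capital growth = (4223.7 − 3900) / 3900 = 8.3%.
The labor force growth = (2436 − 2400) / 2400 = 1.5%.
Labor's share = 1 − 0.32 = 0.68.
Capital: 0.32 × 8.3 = 2.656 pp.
The labor force: 0.68 × 1.5 = 1.02 pp.
TFP growth = 6.7 − 3.676 = 3.024%.

3.02%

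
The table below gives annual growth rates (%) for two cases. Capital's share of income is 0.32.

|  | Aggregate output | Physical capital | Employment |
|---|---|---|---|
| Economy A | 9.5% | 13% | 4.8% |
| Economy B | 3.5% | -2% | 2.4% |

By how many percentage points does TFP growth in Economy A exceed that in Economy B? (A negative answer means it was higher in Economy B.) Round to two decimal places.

-0.43 percentage points

Labor's share = 1 − 0.32 = 0.68.
Economy A: TFP = 9.5 − 4.16 − 3.264 = 2.076%.
Economy B: TFP = 3.5 + 0.64 − 1.632 = 2.508%.
Difference = 2.076 − (2.508) = -0.432 pp.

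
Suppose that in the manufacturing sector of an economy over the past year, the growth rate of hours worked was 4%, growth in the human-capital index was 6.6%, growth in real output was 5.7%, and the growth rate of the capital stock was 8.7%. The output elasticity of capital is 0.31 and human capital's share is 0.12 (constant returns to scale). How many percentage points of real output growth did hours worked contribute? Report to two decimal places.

Labor's share = 1 − 0.31 − 0.12 = 0.57.
Contribution = share × growth = 0.57 × 4 = 2.28 pp.

2.28 percentage points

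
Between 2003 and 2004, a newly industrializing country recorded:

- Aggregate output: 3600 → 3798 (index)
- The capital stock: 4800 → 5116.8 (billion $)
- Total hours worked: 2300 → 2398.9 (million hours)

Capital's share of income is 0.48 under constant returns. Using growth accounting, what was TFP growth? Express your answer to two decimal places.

TFP grew 0.10%.

Aggregate output growth = (3798 − 3600) / 3600 = 5.5%.
The capital stock growth = (5116.8 − 4800) / 4800 = 6.6%.
Total hours worked growth = (2398.9 − 2300) / 2300 = 4.3%.
Labor's share = 1 − 0.48 = 0.52.
The capital stock: 0.48 × 6.6 = 3.168 pp.
Total hours worked: 0.52 × 4.3 = 2.236 pp.
TFP growth = 5.5 − 5.404 = 0.096%.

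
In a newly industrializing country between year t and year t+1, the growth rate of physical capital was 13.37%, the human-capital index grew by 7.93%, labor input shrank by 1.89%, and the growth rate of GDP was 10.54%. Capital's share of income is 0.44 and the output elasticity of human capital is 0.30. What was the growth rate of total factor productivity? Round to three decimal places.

Total factor productivity grew 2.770%.

Labor's share = 1 − 0.44 − 0.3 = 0.26.
Physical capital: 0.44 × 13.37 = 5.8828 pp.
The human-capital index: 0.3 × 7.93 = 2.379 pp.
Labor input: 0.26 × (-1.89) = -0.4914 pp.
TFP growth = 10.54 − 7.7704 = 2.7696%.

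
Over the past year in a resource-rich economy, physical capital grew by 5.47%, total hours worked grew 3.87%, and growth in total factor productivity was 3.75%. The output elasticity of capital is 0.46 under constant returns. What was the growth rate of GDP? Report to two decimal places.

8.36%

Labor's share = 1 − 0.46 = 0.54.
Physical capital: 0.46 × 5.47 = 2.5162 pp.
Total hours worked: 0.54 × 3.87 = 2.0898 pp.
Output growth = 3.75 + 4.606 = 8.356%.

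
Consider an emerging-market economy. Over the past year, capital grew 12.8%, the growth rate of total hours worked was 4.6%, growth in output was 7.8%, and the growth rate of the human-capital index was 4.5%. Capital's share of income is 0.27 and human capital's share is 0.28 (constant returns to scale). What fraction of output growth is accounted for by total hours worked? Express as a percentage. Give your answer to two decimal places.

26.54%

Labor's share = 1 − 0.27 − 0.28 = 0.45.
Total hours worked contributed 0.45 × 4.6 = 2.07 pp.
Share of growth = 2.07 / 7.8 × 100 = 26.5385%.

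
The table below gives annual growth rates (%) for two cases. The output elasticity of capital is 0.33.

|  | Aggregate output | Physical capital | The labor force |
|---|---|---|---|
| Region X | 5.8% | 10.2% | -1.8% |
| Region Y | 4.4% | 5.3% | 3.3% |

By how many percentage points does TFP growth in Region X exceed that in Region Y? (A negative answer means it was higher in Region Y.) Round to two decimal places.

Labor's share = 1 − 0.33 = 0.67.
Region X: TFP = 5.8 − 3.366 + 1.206 = 3.64%.
Region Y: TFP = 4.4 − 1.749 − 2.211 = 0.44%.
Difference = 3.64 − (0.44) = 3.2 pp.

3.20 percentage points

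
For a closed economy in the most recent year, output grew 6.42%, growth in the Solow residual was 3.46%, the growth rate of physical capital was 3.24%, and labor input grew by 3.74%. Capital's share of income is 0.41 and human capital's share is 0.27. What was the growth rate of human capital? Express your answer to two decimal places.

Labor's share = 1 − 0.41 − 0.27 = 0.32.
gY = gA + 0.41×3.24 + 0.32×3.74 + 0.27×g.
0.27×g = 6.42 − 3.46 − 2.5252 = 0.4348.
g = 0.4348 / 0.27 = 1.6104%.

Human capital grew 1.61%.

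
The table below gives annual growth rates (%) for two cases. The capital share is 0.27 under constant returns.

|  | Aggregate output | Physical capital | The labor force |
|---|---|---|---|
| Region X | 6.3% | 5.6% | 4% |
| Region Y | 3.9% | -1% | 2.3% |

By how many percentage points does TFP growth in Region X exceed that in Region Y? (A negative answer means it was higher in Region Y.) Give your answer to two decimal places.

Labor's share = 1 − 0.27 = 0.73.
Region X: TFP = 6.3 − 1.512 − 2.92 = 1.868%.
Region Y: TFP = 3.9 + 0.27 − 1.679 = 2.491%.
Difference = 1.868 − (2.491) = -0.623 pp.

-0.62 percentage points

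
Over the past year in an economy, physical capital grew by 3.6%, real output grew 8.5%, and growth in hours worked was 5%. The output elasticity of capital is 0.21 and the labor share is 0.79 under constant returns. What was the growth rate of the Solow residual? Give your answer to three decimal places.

Labor's share = 1 − 0.21 = 0.79.
Physical capital: 0.21 × 3.6 = 0.756 pp.
Hours worked: 0.79 × 5 = 3.95 pp.
TFP growth = 8.5 − 4.706 = 3.794%.

3.794%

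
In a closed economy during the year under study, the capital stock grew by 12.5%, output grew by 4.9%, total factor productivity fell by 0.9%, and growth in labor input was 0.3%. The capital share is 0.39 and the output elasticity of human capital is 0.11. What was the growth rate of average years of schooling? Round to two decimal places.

Labor's share = 1 − 0.39 − 0.11 = 0.5.
gY = gA + 0.39×12.5 + 0.5×0.3 + 0.11×g.
0.11×g = 4.9 + 0.9 − 5.025 = 0.775.
g = 0.775 / 0.11 = 7.0455%.

Average years of schooling grew 7.05%.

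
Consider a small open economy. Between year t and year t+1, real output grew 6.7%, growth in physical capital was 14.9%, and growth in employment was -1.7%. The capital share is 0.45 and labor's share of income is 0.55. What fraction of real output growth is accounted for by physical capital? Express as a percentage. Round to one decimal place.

100.1%

Physical capital contributed 0.45 × 14.9 = 6.705 pp.
Share of growth = 6.705 / 6.7 × 100 = 100.075%.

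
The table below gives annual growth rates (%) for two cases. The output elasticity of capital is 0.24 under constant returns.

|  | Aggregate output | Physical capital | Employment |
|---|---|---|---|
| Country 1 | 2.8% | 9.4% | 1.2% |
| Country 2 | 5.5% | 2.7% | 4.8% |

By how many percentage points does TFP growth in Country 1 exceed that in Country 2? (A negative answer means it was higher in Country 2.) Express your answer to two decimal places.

Labor's share = 1 − 0.24 = 0.76.
Country 1: TFP = 2.8 − 2.256 − 0.912 = -0.368%.
Country 2: TFP = 5.5 − 0.648 − 3.648 = 1.204%.
Difference = -0.368 − (1.204) = -1.572 pp.

-1.57 percentage points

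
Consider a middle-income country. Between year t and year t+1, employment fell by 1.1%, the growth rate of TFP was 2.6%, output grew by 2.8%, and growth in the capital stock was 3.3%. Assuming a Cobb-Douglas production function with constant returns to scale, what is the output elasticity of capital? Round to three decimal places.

gY = gA + α·gK + (1−α)·gL, so gY − gA − gL = α(gK − gL).
2.8 − 2.6 + 1.1 = α × (3.3 − (-1.1)).
1.3 = 4.4 α, so α = 0.29545.

α = 0.295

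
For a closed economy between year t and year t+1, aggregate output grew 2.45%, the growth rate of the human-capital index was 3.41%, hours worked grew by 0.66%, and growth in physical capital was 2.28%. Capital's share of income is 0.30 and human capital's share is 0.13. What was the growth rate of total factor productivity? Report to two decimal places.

0.95%

Labor's share = 1 − 0.3 − 0.13 = 0.57.
Physical capital: 0.3 × 2.28 = 0.684 pp.
The human-capital index: 0.13 × 3.41 = 0.4433 pp.
Hours worked: 0.57 × 0.66 = 0.3762 pp.
TFP growth = 2.45 − 1.5035 = 0.9465%.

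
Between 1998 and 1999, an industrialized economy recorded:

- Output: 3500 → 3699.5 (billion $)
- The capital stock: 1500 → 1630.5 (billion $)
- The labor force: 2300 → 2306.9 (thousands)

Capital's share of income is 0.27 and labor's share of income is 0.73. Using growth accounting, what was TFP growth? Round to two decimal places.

3.13%

Output growth = (3699.5 − 3500) / 3500 = 5.7%.
The capital stock growth = (1630.5 − 1500) / 1500 = 8.7%.
The labor force growth = (2306.9 − 2300) / 2300 = 0.3%.
Labor's share = 1 − 0.27 = 0.73.
The capital stock: 0.27 × 8.7 = 2.349 pp.
The labor force: 0.73 × 0.3 = 0.219 pp.
TFP growth = 5.7 − 2.568 = 3.132%.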